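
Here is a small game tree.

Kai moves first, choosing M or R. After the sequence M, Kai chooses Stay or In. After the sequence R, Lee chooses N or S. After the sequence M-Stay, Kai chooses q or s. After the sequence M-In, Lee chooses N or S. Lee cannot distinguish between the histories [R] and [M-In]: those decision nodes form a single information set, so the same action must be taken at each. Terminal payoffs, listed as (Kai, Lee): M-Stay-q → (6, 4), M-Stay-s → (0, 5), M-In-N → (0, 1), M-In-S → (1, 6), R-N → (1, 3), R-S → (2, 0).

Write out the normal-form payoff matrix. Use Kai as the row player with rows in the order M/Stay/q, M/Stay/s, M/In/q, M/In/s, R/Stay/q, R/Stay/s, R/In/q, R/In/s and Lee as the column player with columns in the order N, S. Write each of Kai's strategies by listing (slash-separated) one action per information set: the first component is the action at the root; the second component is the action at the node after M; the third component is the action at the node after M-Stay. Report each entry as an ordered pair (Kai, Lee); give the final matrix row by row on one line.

M/Stay/q: (6,4) (6,4) | M/Stay/s: (0,5) (0,5) | M/In/q: (0,1) (1,6) | M/In/s: (0,1) (1,6) | R/Stay/q: (1,3) (2,0) | R/Stay/s: (1,3) (2,0) | R/In/q: (1,3) (2,0) | R/In/s: (1,3) (2,0)

Row M/Stay/q: N→(6,4), S→(6,4)
Row M/Stay/s: N→(0,5), S→(0,5)
Row M/In/q: N→(0,1), S→(1,6)
Row M/In/s: N→(0,1), S→(1,6)
Row R/Stay/q: N→(1,3), S→(2,0)
Row R/Stay/s: N→(1,3), S→(2,0)
Row R/In/q: N→(1,3), S→(2,0)
Row R/In/s: N→(1,3), S→(2,0)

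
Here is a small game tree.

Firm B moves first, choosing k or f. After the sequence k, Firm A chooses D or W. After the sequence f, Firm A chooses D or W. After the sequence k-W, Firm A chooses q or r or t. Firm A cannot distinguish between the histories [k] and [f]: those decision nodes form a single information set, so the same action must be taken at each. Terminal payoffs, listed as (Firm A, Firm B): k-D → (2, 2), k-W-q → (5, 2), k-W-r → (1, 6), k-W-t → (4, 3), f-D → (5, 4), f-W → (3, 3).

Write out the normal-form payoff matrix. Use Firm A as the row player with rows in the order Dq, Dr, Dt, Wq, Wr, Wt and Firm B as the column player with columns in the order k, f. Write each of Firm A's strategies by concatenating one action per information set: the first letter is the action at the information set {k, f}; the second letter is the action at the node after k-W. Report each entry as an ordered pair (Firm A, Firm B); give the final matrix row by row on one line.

            k        f
  Dq    (2,2)    (5,4)
  Dr    (2,2)    (5,4)
  Dt    (2,2)    (5,4)
  Wq    (5,2)    (3,3)
  Wr    (1,6)    (3,3)
  Wt    (4,3)    (3,3)

Dq: (2,2) (5,4) | Dr: (2,2) (5,4) | Dt: (2,2) (5,4) | Wq: (5,2) (3,3) | Wr: (1,6) (3,3) | Wt: (4,3) (3,3)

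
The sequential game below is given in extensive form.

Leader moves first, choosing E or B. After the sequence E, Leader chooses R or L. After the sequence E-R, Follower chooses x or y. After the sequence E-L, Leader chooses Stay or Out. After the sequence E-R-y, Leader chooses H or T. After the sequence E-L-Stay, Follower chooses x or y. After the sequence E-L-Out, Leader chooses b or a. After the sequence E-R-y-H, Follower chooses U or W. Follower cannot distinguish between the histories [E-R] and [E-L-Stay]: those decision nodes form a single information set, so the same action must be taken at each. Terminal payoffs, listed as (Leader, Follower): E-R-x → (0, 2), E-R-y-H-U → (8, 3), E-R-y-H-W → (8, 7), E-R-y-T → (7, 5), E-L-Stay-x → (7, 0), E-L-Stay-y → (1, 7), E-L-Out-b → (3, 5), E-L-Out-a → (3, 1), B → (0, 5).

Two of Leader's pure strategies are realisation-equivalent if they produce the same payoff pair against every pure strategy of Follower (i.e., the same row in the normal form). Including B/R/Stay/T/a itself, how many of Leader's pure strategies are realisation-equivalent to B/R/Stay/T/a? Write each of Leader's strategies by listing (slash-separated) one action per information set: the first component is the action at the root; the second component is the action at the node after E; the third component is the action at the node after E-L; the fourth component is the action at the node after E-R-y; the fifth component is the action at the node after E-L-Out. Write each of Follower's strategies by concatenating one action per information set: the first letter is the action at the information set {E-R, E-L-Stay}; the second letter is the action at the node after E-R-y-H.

16

Row for B/R/Stay/T/a (columns xU, xW, yU, yW): (0,5) (0,5) (0,5) (0,5).
Under B/R/Stay/T/a, Leader's choice at the node after E and at the node after E-L and at the node after E-R-y and at the node after E-L-Out can never be reached regardless of what Follower does, so varying those choices leaves every outcome unchanged.
Holding the reachable choices fixed and varying the unreachable ones freely already gives 2 × 2 × 2 × 2 = 16 equivalent strategies.
No other strategy reproduces this row, so those 16 are the full class: B/R/Stay/H/b, B/R/Stay/H/a, B/R/Stay/T/b, B/R/Stay/T/a, B/R/Out/H/b, B/R/Out/H/a, B/R/Out/T/b, B/R/Out/T/a, B/L/Stay/H/b, B/L/Stay/H/a, B/L/Stay/T/b, B/L/Stay/T/a, B/L/Out/H/b, B/L/Out/H/a, B/L/Out/T/b, B/L/Out/T/a.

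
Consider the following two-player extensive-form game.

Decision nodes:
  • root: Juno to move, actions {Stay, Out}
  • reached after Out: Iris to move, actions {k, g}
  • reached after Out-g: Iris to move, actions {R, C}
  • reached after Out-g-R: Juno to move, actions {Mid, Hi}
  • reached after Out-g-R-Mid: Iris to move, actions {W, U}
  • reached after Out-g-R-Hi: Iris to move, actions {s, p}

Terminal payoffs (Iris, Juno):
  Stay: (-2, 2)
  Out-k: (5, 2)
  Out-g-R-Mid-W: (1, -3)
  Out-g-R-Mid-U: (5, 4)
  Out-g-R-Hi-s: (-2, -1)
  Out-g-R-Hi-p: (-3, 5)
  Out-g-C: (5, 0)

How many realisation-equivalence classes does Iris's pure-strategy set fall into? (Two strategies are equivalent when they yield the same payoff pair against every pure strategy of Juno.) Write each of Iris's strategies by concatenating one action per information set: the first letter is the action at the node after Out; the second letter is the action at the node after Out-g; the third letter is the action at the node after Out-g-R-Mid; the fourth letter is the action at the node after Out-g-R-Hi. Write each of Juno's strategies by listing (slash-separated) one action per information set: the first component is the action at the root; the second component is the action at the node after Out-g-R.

6

Iris has 16 pure strategies: kRWs, kRWp, kRUs, kRUp, kCWs, kCWp, kCUs, kCUp, gRWs, gRWp, gRUs, gRUp, gCWs, gCWp, gCUs, gCUp. Columns: Stay/Mid, Stay/Hi, Out/Mid, Out/Hi.
{kRWs, kRWp, kRUs, kRUp, kCWs, kCWp, kCUs, kCUp} → row (-2,2) (-2,2) (5,2) (5,2)
{gRWs} → row (-2,2) (-2,2) (1,-3) (-2,-1)
{gRWp} → row (-2,2) (-2,2) (1,-3) (-3,5)
{gRUs} → row (-2,2) (-2,2) (5,4) (-2,-1)
{gRUp} → row (-2,2) (-2,2) (5,4) (-3,5)
{gCWs, gCWp, gCUs, gCUp} → row (-2,2) (-2,2) (5,0) (5,0)
That's 6 distinct rows out of 16 strategies.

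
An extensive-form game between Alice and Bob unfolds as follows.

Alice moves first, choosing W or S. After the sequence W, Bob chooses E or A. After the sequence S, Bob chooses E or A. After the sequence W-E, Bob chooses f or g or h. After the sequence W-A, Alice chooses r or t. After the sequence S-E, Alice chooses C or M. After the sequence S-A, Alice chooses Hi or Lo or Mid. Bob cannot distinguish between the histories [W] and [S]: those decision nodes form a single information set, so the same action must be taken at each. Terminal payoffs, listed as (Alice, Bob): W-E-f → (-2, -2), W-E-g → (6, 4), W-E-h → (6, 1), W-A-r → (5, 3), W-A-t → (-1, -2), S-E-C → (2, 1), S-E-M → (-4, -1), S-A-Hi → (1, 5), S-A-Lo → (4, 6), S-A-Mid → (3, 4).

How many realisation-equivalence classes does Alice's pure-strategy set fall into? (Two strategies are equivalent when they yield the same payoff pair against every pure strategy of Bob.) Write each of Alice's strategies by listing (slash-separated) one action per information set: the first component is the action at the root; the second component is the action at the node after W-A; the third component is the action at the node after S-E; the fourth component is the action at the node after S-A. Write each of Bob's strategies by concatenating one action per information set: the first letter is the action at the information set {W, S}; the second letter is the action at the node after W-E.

8

Alice has 24 pure strategies: W/r/C/Hi, W/r/C/Lo, W/r/C/Mid, W/r/M/Hi, W/r/M/Lo, W/r/M/Mid, W/t/C/Hi, W/t/C/Lo, W/t/C/Mid, W/t/M/Hi, W/t/M/Lo, W/t/M/Mid, S/r/C/Hi, S/r/C/Lo, S/r/C/Mid, S/r/M/Hi, S/r/M/Lo, S/r/M/Mid, S/t/C/Hi, S/t/C/Lo, S/t/C/Mid, S/t/M/Hi, S/t/M/Lo, S/t/M/Mid. Columns: Ef, Eg, Eh, Af, Ag, Ah.
{W/r/C/Hi, W/r/C/Lo, W/r/C/Mid, W/r/M/Hi, W/r/M/Lo, W/r/M/Mid} → row (-2,-2) (6,4) (6,1) (5,3) (5,3) (5,3)
{W/t/C/Hi, W/t/C/Lo, W/t/C/Mid, W/t/M/Hi, W/t/M/Lo, W/t/M/Mid} → row (-2,-2) (6,4) (6,1) (-1,-2) (-1,-2) (-1,-2)
{S/r/C/Hi, S/t/C/Hi} → row (2,1) (2,1) (2,1) (1,5) (1,5) (1,5)
{S/r/C/Lo, S/t/C/Lo} → row (2,1) (2,1) (2,1) (4,6) (4,6) (4,6)
{S/r/C/Mid, S/t/C/Mid} → row (2,1) (2,1) (2,1) (3,4) (3,4) (3,4)
{S/r/M/Hi, S/t/M/Hi} → row (-4,-1) (-4,-1) (-4,-1) (1,5) (1,5) (1,5)
{S/r/M/Lo, S/t/M/Lo} → row (-4,-1) (-4,-1) (-4,-1) (4,6) (4,6) (4,6)
{S/r/M/Mid, S/t/M/Mid} → row (-4,-1) (-4,-1) (-4,-1) (3,4) (3,4) (3,4)
That's 8 distinct rows out of 24 strategies.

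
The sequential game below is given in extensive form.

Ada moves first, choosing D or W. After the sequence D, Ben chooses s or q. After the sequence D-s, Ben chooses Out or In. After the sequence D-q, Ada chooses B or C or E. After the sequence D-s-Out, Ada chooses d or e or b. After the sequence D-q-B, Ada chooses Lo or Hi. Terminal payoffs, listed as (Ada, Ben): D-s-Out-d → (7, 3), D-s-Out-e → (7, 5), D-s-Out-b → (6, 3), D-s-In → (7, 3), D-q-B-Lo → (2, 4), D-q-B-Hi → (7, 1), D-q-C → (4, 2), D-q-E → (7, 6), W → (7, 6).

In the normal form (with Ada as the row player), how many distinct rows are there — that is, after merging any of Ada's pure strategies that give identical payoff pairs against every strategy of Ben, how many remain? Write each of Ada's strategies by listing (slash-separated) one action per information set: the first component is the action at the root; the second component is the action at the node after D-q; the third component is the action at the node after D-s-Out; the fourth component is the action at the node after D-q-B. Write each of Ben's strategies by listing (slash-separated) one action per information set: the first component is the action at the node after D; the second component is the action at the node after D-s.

13

Ada has 36 pure strategies: D/B/d/Lo, D/B/d/Hi, D/B/e/Lo, D/B/e/Hi, D/B/b/Lo, D/B/b/Hi, D/C/d/Lo, D/C/d/Hi, D/C/e/Lo, D/C/e/Hi, D/C/b/Lo, D/C/b/Hi, D/E/d/Lo, D/E/d/Hi, D/E/e/Lo, D/E/e/Hi, D/E/b/Lo, D/E/b/Hi, W/B/d/Lo, W/B/d/Hi, W/B/e/Lo, W/B/e/Hi, W/B/b/Lo, W/B/b/Hi, W/C/d/Lo, W/C/d/Hi, W/C/e/Lo, W/C/e/Hi, W/C/b/Lo, W/C/b/Hi, W/E/d/Lo, W/E/d/Hi, W/E/e/Lo, W/E/e/Hi, W/E/b/Lo, W/E/b/Hi. Columns: s/Out, s/In, q/Out, q/In.
{D/B/d/Lo} → row (7,3) (7,3) (2,4) (2,4)
{D/B/d/Hi} → row (7,3) (7,3) (7,1) (7,1)
{D/B/e/Lo} → row (7,5) (7,3) (2,4) (2,4)
{D/B/e/Hi} → row (7,5) (7,3) (7,1) (7,1)
{D/B/b/Lo} → row (6,3) (7,3) (2,4) (2,4)
{D/B/b/Hi} → row (6,3) (7,3) (7,1) (7,1)
{D/C/d/Lo, D/C/d/Hi} → row (7,3) (7,3) (4,2) (4,2)
{D/C/e/Lo, D/C/e/Hi} → row (7,5) (7,3) (4,2) (4,2)
{D/C/b/Lo, D/C/b/Hi} → row (6,3) (7,3) (4,2) (4,2)
{D/E/d/Lo, D/E/d/Hi} → row (7,3) (7,3) (7,6) (7,6)
{D/E/e/Lo, D/E/e/Hi} → row (7,5) (7,3) (7,6) (7,6)
{D/E/b/Lo, D/E/b/Hi} → row (6,3) (7,3) (7,6) (7,6)
{W/B/d/Lo, W/B/d/Hi, W/B/e/Lo, W/B/e/Hi, W/B/b/Lo, W/B/b/Hi, W/C/d/Lo, W/C/d/Hi, W/C/e/Lo, W/C/e/Hi, W/C/b/Lo, W/C/b/Hi, W/E/d/Lo, W/E/d/Hi, W/E/e/Lo, W/E/e/Hi, W/E/b/Lo, W/E/b/Hi} → row (7,6) (7,6) (7,6) (7,6)
That's 13 distinct rows out of 36 strategies.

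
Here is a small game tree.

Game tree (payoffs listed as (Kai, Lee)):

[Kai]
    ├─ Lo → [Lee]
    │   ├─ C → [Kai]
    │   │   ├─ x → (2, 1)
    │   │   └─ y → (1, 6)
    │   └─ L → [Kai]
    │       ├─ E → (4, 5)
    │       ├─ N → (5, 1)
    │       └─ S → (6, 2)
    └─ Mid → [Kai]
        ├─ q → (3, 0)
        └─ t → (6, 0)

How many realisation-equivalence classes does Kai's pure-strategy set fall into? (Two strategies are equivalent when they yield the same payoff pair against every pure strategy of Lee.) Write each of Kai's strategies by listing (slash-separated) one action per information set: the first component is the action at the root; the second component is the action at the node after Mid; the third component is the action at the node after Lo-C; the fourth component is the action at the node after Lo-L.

Kai has 24 pure strategies: Lo/q/x/E, Lo/q/x/N, Lo/q/x/S, Lo/q/y/E, Lo/q/y/N, Lo/q/y/S, Lo/t/x/E, Lo/t/x/N, Lo/t/x/S, Lo/t/y/E, Lo/t/y/N, Lo/t/y/S, Mid/q/x/E, Mid/q/x/N, Mid/q/x/S, Mid/q/y/E, Mid/q/y/N, Mid/q/y/S, Mid/t/x/E, Mid/t/x/N, Mid/t/x/S, Mid/t/y/E, Mid/t/y/N, Mid/t/y/S. Columns: C, L.
{Lo/q/x/E, Lo/t/x/E} → row (2,1) (4,5)
{Lo/q/x/N, Lo/t/x/N} → row (2,1) (5,1)
{Lo/q/x/S, Lo/t/x/S} → row (2,1) (6,2)
{Lo/q/y/E, Lo/t/y/E} → row (1,6) (4,5)
{Lo/q/y/N, Lo/t/y/N} → row (1,6) (5,1)
{Lo/q/y/S, Lo/t/y/S} → row (1,6) (6,2)
{Mid/q/x/E, Mid/q/x/N, Mid/q/x/S, Mid/q/y/E, Mid/q/y/N, Mid/q/y/S} → row (3,0) (3,0)
{Mid/t/x/E, Mid/t/x/N, Mid/t/x/S, Mid/t/y/E, Mid/t/y/N, Mid/t/y/S} → row (6,0) (6,0)
That's 8 distinct rows out of 24 strategies.

8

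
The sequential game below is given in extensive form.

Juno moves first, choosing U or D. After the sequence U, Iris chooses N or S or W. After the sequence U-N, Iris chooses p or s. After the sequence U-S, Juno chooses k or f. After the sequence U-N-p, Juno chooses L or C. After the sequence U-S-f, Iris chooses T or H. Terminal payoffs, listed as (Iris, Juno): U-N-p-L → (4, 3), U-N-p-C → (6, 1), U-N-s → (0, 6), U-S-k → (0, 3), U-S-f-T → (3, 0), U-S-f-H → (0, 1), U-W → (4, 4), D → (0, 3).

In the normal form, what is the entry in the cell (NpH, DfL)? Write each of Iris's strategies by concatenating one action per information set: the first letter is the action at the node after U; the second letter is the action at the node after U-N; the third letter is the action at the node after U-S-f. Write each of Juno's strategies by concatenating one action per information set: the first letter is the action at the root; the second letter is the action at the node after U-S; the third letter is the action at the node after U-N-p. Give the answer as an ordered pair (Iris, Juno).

Trace the play path from the root:
  Juno plays D
→ terminal payoff (0, 3).
(Iris's choice at the node after U is never reached on this path, so it doesn't affect the outcome.)

(0, 3)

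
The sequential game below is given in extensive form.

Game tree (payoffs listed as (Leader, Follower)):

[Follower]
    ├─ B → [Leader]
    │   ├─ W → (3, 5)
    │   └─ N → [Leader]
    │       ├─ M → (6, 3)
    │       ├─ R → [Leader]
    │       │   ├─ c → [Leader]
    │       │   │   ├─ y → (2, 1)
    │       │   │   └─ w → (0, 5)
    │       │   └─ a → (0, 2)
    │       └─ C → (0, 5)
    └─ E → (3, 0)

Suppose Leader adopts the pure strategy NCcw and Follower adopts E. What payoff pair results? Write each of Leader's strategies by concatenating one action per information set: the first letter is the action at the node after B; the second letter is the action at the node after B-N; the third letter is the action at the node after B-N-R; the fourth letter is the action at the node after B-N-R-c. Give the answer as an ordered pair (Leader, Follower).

Trace the play path from the root:
  Follower plays E
→ terminal payoff (3, 0).
(Leader's choice at the node after B is never reached on this path, so it doesn't affect the outcome.)

(3, 0)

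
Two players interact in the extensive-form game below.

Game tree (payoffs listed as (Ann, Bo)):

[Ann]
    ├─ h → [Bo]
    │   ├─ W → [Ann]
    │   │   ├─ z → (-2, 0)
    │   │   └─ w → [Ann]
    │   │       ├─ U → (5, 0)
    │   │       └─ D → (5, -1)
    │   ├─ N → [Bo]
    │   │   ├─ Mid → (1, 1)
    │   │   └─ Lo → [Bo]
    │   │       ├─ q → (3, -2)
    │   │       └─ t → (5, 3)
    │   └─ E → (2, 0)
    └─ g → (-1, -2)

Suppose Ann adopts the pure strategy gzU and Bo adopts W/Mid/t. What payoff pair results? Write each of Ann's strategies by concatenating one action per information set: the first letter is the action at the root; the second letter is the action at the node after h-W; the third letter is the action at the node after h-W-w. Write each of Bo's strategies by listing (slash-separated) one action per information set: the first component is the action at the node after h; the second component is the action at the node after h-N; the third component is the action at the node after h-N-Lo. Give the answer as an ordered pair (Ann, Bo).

Trace the play path from the root:
  Ann plays g
→ terminal payoff (-1, -2).
(Ann's choice at the node after h-W is never reached on this path, so it doesn't affect the outcome.)

(-1, -2)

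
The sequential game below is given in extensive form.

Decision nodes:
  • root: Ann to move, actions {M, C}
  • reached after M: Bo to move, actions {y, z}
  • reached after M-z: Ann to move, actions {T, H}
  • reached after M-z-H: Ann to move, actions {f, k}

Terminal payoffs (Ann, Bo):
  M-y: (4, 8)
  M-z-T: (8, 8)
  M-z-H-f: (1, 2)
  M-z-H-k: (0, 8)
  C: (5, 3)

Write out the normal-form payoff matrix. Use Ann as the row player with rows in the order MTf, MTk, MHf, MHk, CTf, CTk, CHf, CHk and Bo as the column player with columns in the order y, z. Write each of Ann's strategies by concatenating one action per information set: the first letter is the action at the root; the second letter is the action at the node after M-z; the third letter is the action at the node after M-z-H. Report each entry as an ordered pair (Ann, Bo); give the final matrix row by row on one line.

MTf: (4,8) (8,8) | MTk: (4,8) (8,8) | MHf: (4,8) (1,2) | MHk: (4,8) (0,8) | CTf: (5,3) (5,3) | CTk: (5,3) (5,3) | CHf: (5,3) (5,3) | CHk: (5,3) (5,3)

            y        z
 MTf    (4,8)    (8,8)
 MTk    (4,8)    (8,8)
 MHf    (4,8)    (1,2)
 MHk    (4,8)    (0,8)
 CTf    (5,3)    (5,3)
 CTk    (5,3)    (5,3)
 CHf    (5,3)    (5,3)
 CHk    (5,3)    (5,3)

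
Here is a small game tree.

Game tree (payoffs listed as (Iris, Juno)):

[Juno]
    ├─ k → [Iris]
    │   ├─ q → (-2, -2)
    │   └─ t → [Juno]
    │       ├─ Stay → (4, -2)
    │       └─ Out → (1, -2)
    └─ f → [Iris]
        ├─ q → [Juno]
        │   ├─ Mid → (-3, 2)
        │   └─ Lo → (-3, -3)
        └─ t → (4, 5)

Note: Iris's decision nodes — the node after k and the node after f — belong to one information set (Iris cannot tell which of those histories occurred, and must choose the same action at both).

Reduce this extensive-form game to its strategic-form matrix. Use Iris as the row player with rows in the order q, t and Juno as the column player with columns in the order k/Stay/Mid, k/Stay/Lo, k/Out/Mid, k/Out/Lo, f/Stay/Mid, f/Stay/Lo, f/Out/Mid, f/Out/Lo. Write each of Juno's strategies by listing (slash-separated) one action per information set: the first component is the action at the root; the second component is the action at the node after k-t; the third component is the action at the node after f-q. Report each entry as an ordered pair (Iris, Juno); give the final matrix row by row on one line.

q: (-2,-2) (-2,-2) (-2,-2) (-2,-2) (-3,2) (-3,-3) (-3,2) (-3,-3) | t: (4,-2) (4,-2) (1,-2) (1,-2) (4,5) (4,5) (4,5) (4,5)

      k/Stay/Mid  k/Stay/Lo  k/Out/Mid  k/Out/Lo  f/Stay/Mid  f/Stay/Lo  f/Out/Mid  f/Out/Lo
   q  (-2,-2)  (-2,-2)  (-2,-2)  (-2,-2)   (-3,2)  (-3,-3)   (-3,2)  (-3,-3)
   t   (4,-2)   (4,-2)   (1,-2)   (1,-2)    (4,5)    (4,5)    (4,5)    (4,5)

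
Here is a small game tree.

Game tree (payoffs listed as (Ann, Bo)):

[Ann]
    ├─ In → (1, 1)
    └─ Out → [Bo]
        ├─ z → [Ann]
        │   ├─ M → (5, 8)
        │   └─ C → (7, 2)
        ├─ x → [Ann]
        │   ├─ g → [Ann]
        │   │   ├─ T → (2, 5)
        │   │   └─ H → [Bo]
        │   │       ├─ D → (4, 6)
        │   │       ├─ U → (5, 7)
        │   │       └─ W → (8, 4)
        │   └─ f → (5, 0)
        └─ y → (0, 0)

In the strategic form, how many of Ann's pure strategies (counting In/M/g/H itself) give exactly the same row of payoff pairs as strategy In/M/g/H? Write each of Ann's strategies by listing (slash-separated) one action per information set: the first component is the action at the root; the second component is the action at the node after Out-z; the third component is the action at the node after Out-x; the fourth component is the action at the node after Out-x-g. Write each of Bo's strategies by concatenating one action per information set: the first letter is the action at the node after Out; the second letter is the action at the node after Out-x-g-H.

Row for In/M/g/H (columns zD, zU, zW, xD, xU, xW, yD, yU, yW): (1,1) (1,1) (1,1) (1,1) (1,1) (1,1) (1,1) (1,1) (1,1).
Under In/M/g/H, Ann's choice at the node after Out-z and at the node after Out-x and at the node after Out-x-g can never be reached regardless of what Bo does, so varying those choices leaves every outcome unchanged.
Holding the reachable choices fixed and varying the unreachable ones freely already gives 2 × 2 × 2 = 8 equivalent strategies.
No other strategy reproduces this row, so those 8 are the full class: In/M/g/T, In/M/g/H, In/M/f/T, In/M/f/H, In/C/g/T, In/C/g/H, In/C/f/T, In/C/f/H.

8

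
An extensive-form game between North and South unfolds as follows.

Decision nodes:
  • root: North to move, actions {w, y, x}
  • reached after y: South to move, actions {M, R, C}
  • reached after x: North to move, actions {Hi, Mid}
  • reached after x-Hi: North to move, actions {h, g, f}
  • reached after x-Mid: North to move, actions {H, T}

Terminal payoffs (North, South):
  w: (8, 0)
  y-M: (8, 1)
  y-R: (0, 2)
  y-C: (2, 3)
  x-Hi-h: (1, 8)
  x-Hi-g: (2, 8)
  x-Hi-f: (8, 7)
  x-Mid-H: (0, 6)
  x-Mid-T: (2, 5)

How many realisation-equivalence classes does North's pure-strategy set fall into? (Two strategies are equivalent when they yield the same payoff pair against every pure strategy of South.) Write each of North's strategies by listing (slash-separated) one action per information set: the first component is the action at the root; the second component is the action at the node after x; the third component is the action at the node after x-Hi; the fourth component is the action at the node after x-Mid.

North has 36 pure strategies: w/Hi/h/H, w/Hi/h/T, w/Hi/g/H, w/Hi/g/T, w/Hi/f/H, w/Hi/f/T, w/Mid/h/H, w/Mid/h/T, w/Mid/g/H, w/Mid/g/T, w/Mid/f/H, w/Mid/f/T, y/Hi/h/H, y/Hi/h/T, y/Hi/g/H, y/Hi/g/T, y/Hi/f/H, y/Hi/f/T, y/Mid/h/H, y/Mid/h/T, y/Mid/g/H, y/Mid/g/T, y/Mid/f/H, y/Mid/f/T, x/Hi/h/H, x/Hi/h/T, x/Hi/g/H, x/Hi/g/T, x/Hi/f/H, x/Hi/f/T, x/Mid/h/H, x/Mid/h/T, x/Mid/g/H, x/Mid/g/T, x/Mid/f/H, x/Mid/f/T. Columns: M, R, C.
{w/Hi/h/H, w/Hi/h/T, w/Hi/g/H, w/Hi/g/T, w/Hi/f/H, w/Hi/f/T, w/Mid/h/H, w/Mid/h/T, w/Mid/g/H, w/Mid/g/T, w/Mid/f/H, w/Mid/f/T} → row (8,0) (8,0) (8,0)
{y/Hi/h/H, y/Hi/h/T, y/Hi/g/H, y/Hi/g/T, y/Hi/f/H, y/Hi/f/T, y/Mid/h/H, y/Mid/h/T, y/Mid/g/H, y/Mid/g/T, y/Mid/f/H, y/Mid/f/T} → row (8,1) (0,2) (2,3)
{x/Hi/h/H, x/Hi/h/T} → row (1,8) (1,8) (1,8)
{x/Hi/g/H, x/Hi/g/T} → row (2,8) (2,8) (2,8)
{x/Hi/f/H, x/Hi/f/T} → row (8,7) (8,7) (8,7)
{x/Mid/h/H, x/Mid/g/H, x/Mid/f/H} → row (0,6) (0,6) (0,6)
{x/Mid/h/T, x/Mid/g/T, x/Mid/f/T} → row (2,5) (2,5) (2,5)
That's 7 distinct rows out of 36 strategies.

7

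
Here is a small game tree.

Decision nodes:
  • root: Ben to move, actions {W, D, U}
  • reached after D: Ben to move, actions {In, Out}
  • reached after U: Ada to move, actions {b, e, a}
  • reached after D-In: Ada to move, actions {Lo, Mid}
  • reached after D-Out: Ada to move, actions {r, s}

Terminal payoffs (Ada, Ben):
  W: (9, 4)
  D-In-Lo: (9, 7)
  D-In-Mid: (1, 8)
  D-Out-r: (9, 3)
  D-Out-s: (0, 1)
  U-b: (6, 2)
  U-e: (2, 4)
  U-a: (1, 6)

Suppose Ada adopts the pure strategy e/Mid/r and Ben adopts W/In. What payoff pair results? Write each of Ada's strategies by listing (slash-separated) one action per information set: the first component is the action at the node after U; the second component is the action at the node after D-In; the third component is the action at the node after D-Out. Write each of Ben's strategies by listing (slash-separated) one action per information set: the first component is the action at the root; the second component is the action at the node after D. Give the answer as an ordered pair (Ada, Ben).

Trace the play path from the root:
  Ben plays W
→ terminal payoff (9, 4).
(Ada's choice at the node after U is never reached on this path, so it doesn't affect the outcome.)

(9, 4)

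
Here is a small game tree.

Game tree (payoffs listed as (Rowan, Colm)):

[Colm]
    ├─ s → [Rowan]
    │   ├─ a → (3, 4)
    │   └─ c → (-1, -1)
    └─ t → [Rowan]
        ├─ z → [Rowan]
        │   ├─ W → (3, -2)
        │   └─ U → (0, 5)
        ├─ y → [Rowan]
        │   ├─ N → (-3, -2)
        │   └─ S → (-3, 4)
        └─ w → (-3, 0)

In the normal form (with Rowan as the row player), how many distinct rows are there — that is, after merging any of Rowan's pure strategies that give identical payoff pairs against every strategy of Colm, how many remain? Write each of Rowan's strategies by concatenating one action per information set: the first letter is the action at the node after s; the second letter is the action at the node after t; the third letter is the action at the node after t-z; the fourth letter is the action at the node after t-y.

Rowan has 24 pure strategies: azWN, azWS, azUN, azUS, ayWN, ayWS, ayUN, ayUS, awWN, awWS, awUN, awUS, czWN, czWS, czUN, czUS, cyWN, cyWS, cyUN, cyUS, cwWN, cwWS, cwUN, cwUS. Columns: s, t.
{azWN, azWS} → row (3,4) (3,-2)
{azUN, azUS} → row (3,4) (0,5)
{ayWN, ayUN} → row (3,4) (-3,-2)
{ayWS, ayUS} → row (3,4) (-3,4)
{awWN, awWS, awUN, awUS} → row (3,4) (-3,0)
{czWN, czWS} → row (-1,-1) (3,-2)
{czUN, czUS} → row (-1,-1) (0,5)
{cyWN, cyUN} → row (-1,-1) (-3,-2)
{cyWS, cyUS} → row (-1,-1) (-3,4)
{cwWN, cwWS, cwUN, cwUS} → row (-1,-1) (-3,0)
That's 10 distinct rows out of 24 strategies.

10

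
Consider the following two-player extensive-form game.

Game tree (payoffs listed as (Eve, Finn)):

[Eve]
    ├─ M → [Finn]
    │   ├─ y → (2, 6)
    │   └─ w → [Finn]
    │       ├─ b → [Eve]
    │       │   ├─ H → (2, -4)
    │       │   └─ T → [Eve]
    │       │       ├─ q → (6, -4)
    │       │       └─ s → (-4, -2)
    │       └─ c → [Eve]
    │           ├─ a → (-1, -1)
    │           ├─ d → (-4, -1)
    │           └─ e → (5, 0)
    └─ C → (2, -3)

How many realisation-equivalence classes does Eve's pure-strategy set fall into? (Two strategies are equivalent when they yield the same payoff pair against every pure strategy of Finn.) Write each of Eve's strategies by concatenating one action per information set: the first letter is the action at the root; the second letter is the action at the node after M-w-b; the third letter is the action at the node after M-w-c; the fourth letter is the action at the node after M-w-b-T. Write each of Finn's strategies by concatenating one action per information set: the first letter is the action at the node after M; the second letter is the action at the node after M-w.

Eve has 24 pure strategies: MHaq, MHas, MHdq, MHds, MHeq, MHes, MTaq, MTas, MTdq, MTds, MTeq, MTes, CHaq, CHas, CHdq, CHds, CHeq, CHes, CTaq, CTas, CTdq, CTds, CTeq, CTes. Columns: yb, yc, wb, wc.
{MHaq, MHas} → row (2,6) (2,6) (2,-4) (-1,-1)
{MHdq, MHds} → row (2,6) (2,6) (2,-4) (-4,-1)
{MHeq, MHes} → row (2,6) (2,6) (2,-4) (5,0)
{MTaq} → row (2,6) (2,6) (6,-4) (-1,-1)
{MTas} → row (2,6) (2,6) (-4,-2) (-1,-1)
{MTdq} → row (2,6) (2,6) (6,-4) (-4,-1)
{MTds} → row (2,6) (2,6) (-4,-2) (-4,-1)
{MTeq} → row (2,6) (2,6) (6,-4) (5,0)
{MTes} → row (2,6) (2,6) (-4,-2) (5,0)
{CHaq, CHas, CHdq, CHds, CHeq, CHes, CTaq, CTas, CTdq, CTds, CTeq, CTes} → row (2,-3) (2,-3) (2,-3) (2,-3)
That's 10 distinct rows out of 24 strategies.

10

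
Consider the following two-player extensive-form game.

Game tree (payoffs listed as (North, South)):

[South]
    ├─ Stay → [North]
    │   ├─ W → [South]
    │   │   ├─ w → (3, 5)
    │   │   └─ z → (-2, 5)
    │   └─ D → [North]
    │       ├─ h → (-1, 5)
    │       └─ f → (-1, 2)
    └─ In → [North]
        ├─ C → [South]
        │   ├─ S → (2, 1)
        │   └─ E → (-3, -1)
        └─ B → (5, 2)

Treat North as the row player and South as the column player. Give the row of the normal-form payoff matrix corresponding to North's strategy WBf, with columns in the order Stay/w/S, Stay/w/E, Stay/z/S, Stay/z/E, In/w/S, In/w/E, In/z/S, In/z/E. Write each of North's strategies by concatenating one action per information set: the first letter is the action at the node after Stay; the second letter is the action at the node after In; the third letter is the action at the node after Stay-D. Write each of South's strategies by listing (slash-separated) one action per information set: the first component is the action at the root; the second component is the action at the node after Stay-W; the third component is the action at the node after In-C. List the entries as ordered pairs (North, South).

vs Stay/w/S: South plays Stay → North plays W at [Stay] → South plays w at [Stay-W] → (3, 5)
vs Stay/w/E: South plays Stay → North plays W at [Stay] → South plays w at [Stay-W] → (3, 5)
vs Stay/z/S: South plays Stay → North plays W at [Stay] → South plays z at [Stay-W] → (-2, 5)
vs Stay/z/E: South plays Stay → North plays W at [Stay] → South plays z at [Stay-W] → (-2, 5)
vs In/w/S: South plays In → North plays B at [In] → (5, 2)
vs In/w/E: South plays In → North plays B at [In] → (5, 2)
vs In/z/S: South plays In → North plays B at [In] → (5, 2)
vs In/z/E: South plays In → North plays B at [In] → (5, 2)

(3,5) (3,5) (-2,5) (-2,5) (5,2) (5,2) (5,2) (5,2)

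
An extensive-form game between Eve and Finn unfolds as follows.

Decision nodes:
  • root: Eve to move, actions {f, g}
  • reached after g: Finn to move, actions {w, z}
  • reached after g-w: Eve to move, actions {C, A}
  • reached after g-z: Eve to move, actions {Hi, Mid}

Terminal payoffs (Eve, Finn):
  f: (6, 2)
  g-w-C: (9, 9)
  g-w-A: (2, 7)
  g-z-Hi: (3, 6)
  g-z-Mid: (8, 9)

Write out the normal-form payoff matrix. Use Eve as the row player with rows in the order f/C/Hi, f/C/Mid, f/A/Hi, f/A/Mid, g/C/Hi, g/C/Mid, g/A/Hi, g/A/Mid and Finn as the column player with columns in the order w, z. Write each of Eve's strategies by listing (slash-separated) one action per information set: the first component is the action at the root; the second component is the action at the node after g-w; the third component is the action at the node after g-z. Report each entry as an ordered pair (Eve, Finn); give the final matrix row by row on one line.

f/C/Hi: (6,2) (6,2) | f/C/Mid: (6,2) (6,2) | f/A/Hi: (6,2) (6,2) | f/A/Mid: (6,2) (6,2) | g/C/Hi: (9,9) (3,6) | g/C/Mid: (9,9) (8,9) | g/A/Hi: (2,7) (3,6) | g/A/Mid: (2,7) (8,9)

               w        z
 f/C/Hi    (6,2)    (6,2)
f/C/Mid    (6,2)    (6,2)
 f/A/Hi    (6,2)    (6,2)
f/A/Mid    (6,2)    (6,2)
 g/C/Hi    (9,9)    (3,6)
g/C/Mid    (9,9)    (8,9)
 g/A/Hi    (2,7)    (3,6)
g/A/Mid    (2,7)    (8,9)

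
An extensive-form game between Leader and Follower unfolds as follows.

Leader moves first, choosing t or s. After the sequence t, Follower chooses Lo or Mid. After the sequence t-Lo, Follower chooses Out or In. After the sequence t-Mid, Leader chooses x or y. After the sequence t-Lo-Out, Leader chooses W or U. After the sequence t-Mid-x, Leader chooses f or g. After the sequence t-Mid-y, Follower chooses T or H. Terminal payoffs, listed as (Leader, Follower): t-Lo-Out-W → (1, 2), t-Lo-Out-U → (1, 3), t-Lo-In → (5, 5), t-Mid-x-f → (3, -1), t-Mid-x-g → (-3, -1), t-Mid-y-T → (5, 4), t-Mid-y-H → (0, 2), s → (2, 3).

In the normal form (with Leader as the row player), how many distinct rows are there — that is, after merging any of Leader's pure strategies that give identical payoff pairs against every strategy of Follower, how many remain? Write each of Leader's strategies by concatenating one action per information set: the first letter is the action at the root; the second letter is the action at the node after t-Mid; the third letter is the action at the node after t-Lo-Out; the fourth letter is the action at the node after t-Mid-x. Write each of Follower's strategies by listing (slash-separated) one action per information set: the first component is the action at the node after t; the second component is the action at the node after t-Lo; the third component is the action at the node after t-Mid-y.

Leader has 16 pure strategies: txWf, txWg, txUf, txUg, tyWf, tyWg, tyUf, tyUg, sxWf, sxWg, sxUf, sxUg, syWf, syWg, syUf, syUg. Columns: Lo/Out/T, Lo/Out/H, Lo/In/T, Lo/In/H, Mid/Out/T, Mid/Out/H, Mid/In/T, Mid/In/H.
{txWf} → row (1,2) (1,2) (5,5) (5,5) (3,-1) (3,-1) (3,-1) (3,-1)
{txWg} → row (1,2) (1,2) (5,5) (5,5) (-3,-1) (-3,-1) (-3,-1) (-3,-1)
{txUf} → row (1,3) (1,3) (5,5) (5,5) (3,-1) (3,-1) (3,-1) (3,-1)
{txUg} → row (1,3) (1,3) (5,5) (5,5) (-3,-1) (-3,-1) (-3,-1) (-3,-1)
{tyWf, tyWg} → row (1,2) (1,2) (5,5) (5,5) (5,4) (0,2) (5,4) (0,2)
{tyUf, tyUg} → row (1,3) (1,3) (5,5) (5,5) (5,4) (0,2) (5,4) (0,2)
{sxWf, sxWg, sxUf, sxUg, syWf, syWg, syUf, syUg} → row (2,3) (2,3) (2,3) (2,3) (2,3) (2,3) (2,3) (2,3)
That's 7 distinct rows out of 16 strategies.

7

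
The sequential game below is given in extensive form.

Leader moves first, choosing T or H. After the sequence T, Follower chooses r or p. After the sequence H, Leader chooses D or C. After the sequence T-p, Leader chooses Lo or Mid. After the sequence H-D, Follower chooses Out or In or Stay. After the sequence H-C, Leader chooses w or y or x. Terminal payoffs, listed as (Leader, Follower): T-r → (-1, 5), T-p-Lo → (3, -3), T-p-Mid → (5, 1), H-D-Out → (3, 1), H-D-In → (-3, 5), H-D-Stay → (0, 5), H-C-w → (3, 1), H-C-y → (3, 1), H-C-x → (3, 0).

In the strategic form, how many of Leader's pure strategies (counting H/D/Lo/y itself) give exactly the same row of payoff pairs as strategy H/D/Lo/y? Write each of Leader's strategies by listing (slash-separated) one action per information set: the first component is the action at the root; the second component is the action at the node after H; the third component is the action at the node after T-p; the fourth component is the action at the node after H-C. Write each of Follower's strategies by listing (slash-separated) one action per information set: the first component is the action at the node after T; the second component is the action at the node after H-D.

Row for H/D/Lo/y (columns r/Out, r/In, r/Stay, p/Out, p/In, p/Stay): (3,1) (-3,5) (0,5) (3,1) (-3,5) (0,5).
Under H/D/Lo/y, Leader's choice at the node after T-p and at the node after H-C can never be reached regardless of what Follower does, so varying those choices leaves every outcome unchanged.
Holding the reachable choices fixed and varying the unreachable ones freely already gives 2 × 3 = 6 equivalent strategies.
No other strategy reproduces this row, so those 6 are the full class: H/D/Lo/w, H/D/Lo/y, H/D/Lo/x, H/D/Mid/w, H/D/Mid/y, H/D/Mid/x.

6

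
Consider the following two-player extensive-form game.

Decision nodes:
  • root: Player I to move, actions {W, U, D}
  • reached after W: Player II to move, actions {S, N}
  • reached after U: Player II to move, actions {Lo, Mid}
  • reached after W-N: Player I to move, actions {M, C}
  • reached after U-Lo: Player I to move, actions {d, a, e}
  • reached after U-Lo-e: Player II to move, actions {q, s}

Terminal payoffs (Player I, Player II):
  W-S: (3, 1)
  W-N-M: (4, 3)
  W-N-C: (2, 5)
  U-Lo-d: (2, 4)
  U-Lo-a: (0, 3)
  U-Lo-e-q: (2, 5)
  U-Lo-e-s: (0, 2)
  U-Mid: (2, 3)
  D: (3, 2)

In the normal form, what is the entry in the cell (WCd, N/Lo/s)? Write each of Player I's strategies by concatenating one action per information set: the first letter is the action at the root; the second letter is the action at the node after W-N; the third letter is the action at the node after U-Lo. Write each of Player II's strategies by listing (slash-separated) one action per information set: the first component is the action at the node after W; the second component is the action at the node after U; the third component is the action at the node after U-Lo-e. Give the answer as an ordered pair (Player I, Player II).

Trace the play path from the root:
  Player I plays W
  Player II plays N at [W]
  Player I plays C at [W-N]
→ terminal payoff (2, 5).
(Player I's choice at the node after U-Lo is never reached on this path, so it doesn't affect the outcome.)

(2, 5)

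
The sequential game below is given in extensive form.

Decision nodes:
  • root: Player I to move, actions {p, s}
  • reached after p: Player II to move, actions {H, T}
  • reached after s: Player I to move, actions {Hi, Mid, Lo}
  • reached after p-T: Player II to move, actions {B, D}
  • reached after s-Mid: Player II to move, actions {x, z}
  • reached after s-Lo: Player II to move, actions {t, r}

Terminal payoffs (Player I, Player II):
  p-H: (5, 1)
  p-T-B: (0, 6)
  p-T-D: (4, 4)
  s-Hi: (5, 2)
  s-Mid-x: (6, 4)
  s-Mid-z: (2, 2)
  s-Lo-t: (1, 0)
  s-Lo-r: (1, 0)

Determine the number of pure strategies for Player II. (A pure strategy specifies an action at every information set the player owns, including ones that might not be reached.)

Player II owns the node after p with actions {H, T} — two choices.
Player II owns the node after p-T with actions {B, D} — two choices.
Player II owns the node after s-Mid with actions {x, z} — two choices.
Player II owns the node after s-Lo with actions {t, r} — two choices.
A pure strategy fixes one action at each information set independently, so the count is the product 2 × 2 × 2 × 2 = 16.

16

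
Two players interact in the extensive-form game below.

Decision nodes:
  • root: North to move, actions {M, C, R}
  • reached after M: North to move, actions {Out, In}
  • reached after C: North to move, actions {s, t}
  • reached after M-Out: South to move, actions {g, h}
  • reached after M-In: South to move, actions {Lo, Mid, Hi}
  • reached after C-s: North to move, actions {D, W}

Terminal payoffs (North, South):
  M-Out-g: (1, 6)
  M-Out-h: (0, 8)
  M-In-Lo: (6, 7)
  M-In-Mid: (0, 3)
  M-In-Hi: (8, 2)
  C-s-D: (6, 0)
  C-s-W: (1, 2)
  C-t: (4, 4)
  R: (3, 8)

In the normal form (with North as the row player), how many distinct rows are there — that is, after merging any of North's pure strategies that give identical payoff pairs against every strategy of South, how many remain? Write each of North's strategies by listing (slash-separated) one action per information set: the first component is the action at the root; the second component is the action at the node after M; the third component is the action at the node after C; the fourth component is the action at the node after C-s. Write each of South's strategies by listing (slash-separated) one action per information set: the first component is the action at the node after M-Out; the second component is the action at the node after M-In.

6

North has 24 pure strategies: M/Out/s/D, M/Out/s/W, M/Out/t/D, M/Out/t/W, M/In/s/D, M/In/s/W, M/In/t/D, M/In/t/W, C/Out/s/D, C/Out/s/W, C/Out/t/D, C/Out/t/W, C/In/s/D, C/In/s/W, C/In/t/D, C/In/t/W, R/Out/s/D, R/Out/s/W, R/Out/t/D, R/Out/t/W, R/In/s/D, R/In/s/W, R/In/t/D, R/In/t/W. Columns: g/Lo, g/Mid, g/Hi, h/Lo, h/Mid, h/Hi.
{M/Out/s/D, M/Out/s/W, M/Out/t/D, M/Out/t/W} → row (1,6) (1,6) (1,6) (0,8) (0,8) (0,8)
{M/In/s/D, M/In/s/W, M/In/t/D, M/In/t/W} → row (6,7) (0,3) (8,2) (6,7) (0,3) (8,2)
{C/Out/s/D, C/In/s/D} → row (6,0) (6,0) (6,0) (6,0) (6,0) (6,0)
{C/Out/s/W, C/In/s/W} → row (1,2) (1,2) (1,2) (1,2) (1,2) (1,2)
{C/Out/t/D, C/Out/t/W, C/In/t/D, C/In/t/W} → row (4,4) (4,4) (4,4) (4,4) (4,4) (4,4)
{R/Out/s/D, R/Out/s/W, R/Out/t/D, R/Out/t/W, R/In/s/D, R/In/s/W, R/In/t/D, R/In/t/W} → row (3,8) (3,8) (3,8) (3,8) (3,8) (3,8)
That's 6 distinct rows out of 24 strategies.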